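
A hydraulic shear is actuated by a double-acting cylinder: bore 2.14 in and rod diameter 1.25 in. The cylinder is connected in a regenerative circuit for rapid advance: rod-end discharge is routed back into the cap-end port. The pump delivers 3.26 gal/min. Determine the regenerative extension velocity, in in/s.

In regeneration the rod-end outflow joins the pump flow into the cap end, so the net volume the pump must supply per unit advance equals the rod cross-section area.
Rod cross-section A_rod = π/4 × (1.25 in)² = 1.227 in^2
v = Q_pump / A_rod

v ≈ 10.2 in/s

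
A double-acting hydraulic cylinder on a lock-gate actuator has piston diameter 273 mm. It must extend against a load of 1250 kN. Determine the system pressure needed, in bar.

Cap-side area A_cap = π/4 × (273 mm)² = 58530 mm^2
P = F / A = 1250 kN / A

P ≈ 214 bar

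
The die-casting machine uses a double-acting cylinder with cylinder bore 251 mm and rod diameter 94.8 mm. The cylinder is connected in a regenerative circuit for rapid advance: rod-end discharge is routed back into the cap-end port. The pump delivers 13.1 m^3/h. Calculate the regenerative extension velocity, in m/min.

v ≈ 30.9 m/min

In regeneration the rod-end outflow joins the pump flow into the cap end, so the net volume the pump must supply per unit advance equals the rod cross-section area.
Rod cross-section A_rod = π/4 × (94.8 mm)² = 7058 mm^2
v = Q_pump / A_rod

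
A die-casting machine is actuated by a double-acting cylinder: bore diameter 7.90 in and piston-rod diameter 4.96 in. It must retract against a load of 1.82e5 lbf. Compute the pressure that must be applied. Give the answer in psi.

Rod-side annular area A_ann = π/4 × (7.90² − 4.96²) = 29.69 in^2
Retraction: pressure acts on the annular area.
P = F / A = 1.82e5 lbf / A

P ≈ 6130 psi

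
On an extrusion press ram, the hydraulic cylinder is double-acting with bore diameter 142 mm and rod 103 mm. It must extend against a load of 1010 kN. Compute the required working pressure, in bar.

Cap-side area A_cap = π/4 × (142 mm)² = 15840 mm^2
P = F / A = 1010 kN / A

P ≈ 638 bar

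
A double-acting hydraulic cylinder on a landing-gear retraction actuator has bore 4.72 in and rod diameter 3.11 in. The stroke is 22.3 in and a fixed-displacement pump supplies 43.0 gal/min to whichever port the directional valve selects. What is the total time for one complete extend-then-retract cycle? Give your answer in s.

t ≈ 3.69 s

Cap-side area A_cap = π/4 × (4.72 in)² = 17.50 in^2
Rod-side annular area A_ann = π/4 × (4.72² − 3.11²) = 9.901 in^2
t_ext = A_cap·L/Q = 2.357 s
t_ret = A_ann·L/Q = 1.334 s
t_cycle = t_ext + t_ret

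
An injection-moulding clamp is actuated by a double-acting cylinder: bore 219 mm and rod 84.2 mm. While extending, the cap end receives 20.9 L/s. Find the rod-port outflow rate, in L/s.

Cap-side area A_cap = π/4 × (219 mm)² = 37670 mm^2
Rod-side annular area A_ann = π/4 × (219² − 84.2²) = 32100 mm^2
Piston speed v = Q_in/A_cap; rod-end outflow Q_out = v × A_ann = Q_in × A_ann/A_cap.

Q_out ≈ 17.8 L/s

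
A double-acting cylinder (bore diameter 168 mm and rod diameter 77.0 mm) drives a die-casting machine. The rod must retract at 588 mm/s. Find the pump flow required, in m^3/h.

Q ≈ 37.1 m^3/h

Rod-side annular area A_ann = π/4 × (168² − 77.0²) = 17510 mm^2
Q = A × v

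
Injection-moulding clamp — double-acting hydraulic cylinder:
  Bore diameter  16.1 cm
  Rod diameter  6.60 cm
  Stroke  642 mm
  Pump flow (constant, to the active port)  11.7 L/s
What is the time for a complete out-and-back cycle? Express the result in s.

Cap-side area A_cap = π/4 × (16.1 cm)² = 203.6 cm^2
Rod-side annular area A_ann = π/4 × (16.1² − 6.60²) = 169.4 cm^2
t_ext = A_cap·L/Q = 1.117 s
t_ret = A_ann·L/Q = 0.9294 s
t_cycle = t_ext + t_ret

t ≈ 2.05 s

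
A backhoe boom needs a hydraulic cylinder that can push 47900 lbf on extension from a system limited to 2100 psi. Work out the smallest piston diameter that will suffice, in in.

Extension force acts on the full piston face: F = P × (π/4)D².
D = √(4F / (πP)) = √(4 × 47900 lbf / (π × 2100 psi))

D ≈ 5.39 in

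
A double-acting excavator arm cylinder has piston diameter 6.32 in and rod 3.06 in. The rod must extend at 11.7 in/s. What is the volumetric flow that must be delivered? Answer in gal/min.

Cap-side area A_cap = π/4 × (6.32 in)² = 31.37 in^2
Q = A × v

Q ≈ 95.3 gal/min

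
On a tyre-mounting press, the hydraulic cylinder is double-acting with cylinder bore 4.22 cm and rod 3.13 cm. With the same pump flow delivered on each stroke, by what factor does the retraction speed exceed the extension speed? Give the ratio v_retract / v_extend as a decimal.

Cap-side area A_cap = π/4 × (4.22 cm)² = 13.99 cm^2
Rod-side annular area A_ann = π/4 × (4.22² − 3.13²) = 6.292 cm^2
For equal Q, v ∝ 1/A, so v_ret/v_ext = A_cap/A_ann.

v_ret/v_ext ≈ 2.22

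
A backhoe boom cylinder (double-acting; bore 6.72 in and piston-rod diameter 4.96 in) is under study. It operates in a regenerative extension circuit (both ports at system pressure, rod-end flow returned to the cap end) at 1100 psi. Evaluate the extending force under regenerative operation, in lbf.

F ≈ 21300 lbf

With equal pressure on both faces, forces on the annular region cancel; the net push is pressure × rod cross-section.
Rod cross-section A_rod = π/4 × (4.96 in)² = 19.32 in^2
F = P × A_rod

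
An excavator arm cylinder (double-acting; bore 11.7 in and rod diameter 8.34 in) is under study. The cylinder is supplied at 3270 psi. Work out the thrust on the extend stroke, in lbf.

F ≈ 3.52e5 lbf

Cap-side area A_cap = π/4 × (11.7 in)² = 107.5 in^2
F = P × A_cap = 3270 psi × A_cap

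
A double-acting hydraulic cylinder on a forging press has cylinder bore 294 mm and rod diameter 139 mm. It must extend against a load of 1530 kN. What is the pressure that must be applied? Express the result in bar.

P ≈ 225 bar

Cap-side area A_cap = π/4 × (294 mm)² = 67890 mm^2
P = F / A = 1530 kN / A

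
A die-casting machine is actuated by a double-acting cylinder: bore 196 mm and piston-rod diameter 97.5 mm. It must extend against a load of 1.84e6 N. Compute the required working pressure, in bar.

P ≈ 610 bar

Cap-side area A_cap = π/4 × (196 mm)² = 30170 mm^2
P = F / A = 1.84e6 N / A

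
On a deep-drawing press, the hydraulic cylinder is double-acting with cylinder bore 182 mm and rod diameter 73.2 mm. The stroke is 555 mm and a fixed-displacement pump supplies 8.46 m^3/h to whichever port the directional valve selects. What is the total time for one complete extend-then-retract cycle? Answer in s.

t ≈ 11.3 s

Cap-side area A_cap = π/4 × (182 mm)² = 26020 mm^2
Rod-side annular area A_ann = π/4 × (182² − 73.2²) = 21810 mm^2
t_ext = A_cap·L/Q = 6.144 s
t_ret = A_ann·L/Q = 5.150 s
t_cycle = t_ext + t_ret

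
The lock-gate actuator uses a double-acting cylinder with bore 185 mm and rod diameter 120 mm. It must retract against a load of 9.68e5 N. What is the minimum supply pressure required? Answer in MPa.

P ≈ 62.2 MPa

Rod-side annular area A_ann = π/4 × (185² − 120²) = 15570 mm^2
Retraction: pressure acts on the annular area.
P = F / A = 9.68e5 N / A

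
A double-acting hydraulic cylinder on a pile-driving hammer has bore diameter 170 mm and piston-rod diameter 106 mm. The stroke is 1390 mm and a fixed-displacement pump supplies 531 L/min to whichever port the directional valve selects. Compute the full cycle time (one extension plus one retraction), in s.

Cap-side area A_cap = π/4 × (170 mm)² = 22700 mm^2
Rod-side annular area A_ann = π/4 × (170² − 106²) = 13870 mm^2
t_ext = A_cap·L/Q = 3.565 s
t_ret = A_ann·L/Q = 2.179 s
t_cycle = t_ext + t_ret

t ≈ 5.74 s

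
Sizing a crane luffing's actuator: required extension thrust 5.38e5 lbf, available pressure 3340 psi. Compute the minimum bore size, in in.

D ≈ 14.3 in

Extension force acts on the full piston face: F = P × (π/4)D².
D = √(4F / (πP)) = √(4 × 5.38e5 lbf / (π × 3340 psi))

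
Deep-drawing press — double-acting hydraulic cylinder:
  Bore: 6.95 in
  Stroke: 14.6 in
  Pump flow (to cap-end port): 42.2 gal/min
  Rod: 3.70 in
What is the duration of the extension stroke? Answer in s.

t ≈ 3.41 s

Cap-side area A_cap = π/4 × (6.95 in)² = 37.94 in^2
Swept volume V = A × L; t = V / Q = A·L / Q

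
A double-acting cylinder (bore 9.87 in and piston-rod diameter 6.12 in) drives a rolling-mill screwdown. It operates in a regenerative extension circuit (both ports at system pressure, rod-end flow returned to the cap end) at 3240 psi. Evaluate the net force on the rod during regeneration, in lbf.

F ≈ 95300 lbf

With equal pressure on both faces, forces on the annular region cancel; the net push is pressure × rod cross-section.
Rod cross-section A_rod = π/4 × (6.12 in)² = 29.42 in^2
F = P × A_rod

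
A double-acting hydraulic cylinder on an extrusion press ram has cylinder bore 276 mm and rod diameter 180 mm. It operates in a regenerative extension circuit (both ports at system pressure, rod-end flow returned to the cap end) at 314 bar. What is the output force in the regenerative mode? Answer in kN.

With equal pressure on both faces, forces on the annular region cancel; the net push is pressure × rod cross-section.
Rod cross-section A_rod = π/4 × (180 mm)² = 25450 mm^2
F = P × A_rod

F ≈ 799 kN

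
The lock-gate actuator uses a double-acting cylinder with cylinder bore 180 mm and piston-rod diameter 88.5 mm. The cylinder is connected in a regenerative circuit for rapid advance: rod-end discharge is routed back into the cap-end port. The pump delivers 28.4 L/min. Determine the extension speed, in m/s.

In regeneration the rod-end outflow joins the pump flow into the cap end, so the net volume the pump must supply per unit advance equals the rod cross-section area.
Rod cross-section A_rod = π/4 × (88.5 mm)² = 6151 mm^2
v = Q_pump / A_rod

v ≈ 0.0769 m/s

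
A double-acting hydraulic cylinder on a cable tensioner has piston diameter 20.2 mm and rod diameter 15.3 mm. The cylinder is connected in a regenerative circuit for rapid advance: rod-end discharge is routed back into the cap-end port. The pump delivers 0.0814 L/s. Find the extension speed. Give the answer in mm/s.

v ≈ 443 mm/s

In regeneration the rod-end outflow joins the pump flow into the cap end, so the net volume the pump must supply per unit advance equals the rod cross-section area.
Rod cross-section A_rod = π/4 × (15.3 mm)² = 183.9 mm^2
v = Q_pump / A_rod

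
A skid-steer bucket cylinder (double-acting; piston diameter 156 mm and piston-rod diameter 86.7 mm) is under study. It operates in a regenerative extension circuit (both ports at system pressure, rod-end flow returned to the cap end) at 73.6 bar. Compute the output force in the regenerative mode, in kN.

With equal pressure on both faces, forces on the annular region cancel; the net push is pressure × rod cross-section.
Rod cross-section A_rod = π/4 × (86.7 mm)² = 5904 mm^2
F = P × A_rod

F ≈ 43.5 kN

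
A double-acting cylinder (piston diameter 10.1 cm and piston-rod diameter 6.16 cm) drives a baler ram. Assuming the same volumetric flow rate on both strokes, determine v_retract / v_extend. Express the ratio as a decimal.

v_ret/v_ext ≈ 1.59

Cap-side area A_cap = π/4 × (10.1 cm)² = 80.12 cm^2
Rod-side annular area A_ann = π/4 × (10.1² − 6.16²) = 50.32 cm^2
For equal Q, v ∝ 1/A, so v_ret/v_ext = A_cap/A_ann.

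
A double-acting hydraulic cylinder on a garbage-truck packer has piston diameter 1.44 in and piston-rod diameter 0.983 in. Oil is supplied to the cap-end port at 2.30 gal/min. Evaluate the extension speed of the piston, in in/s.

Cap-side area A_cap = π/4 × (1.44 in)² = 1.629 in^2
v = Q / A

v ≈ 5.44 in/s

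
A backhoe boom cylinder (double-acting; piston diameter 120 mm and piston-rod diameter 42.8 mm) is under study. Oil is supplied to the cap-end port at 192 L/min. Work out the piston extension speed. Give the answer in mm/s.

Cap-side area A_cap = π/4 × (120 mm)² = 11310 mm^2
v = Q / A

v ≈ 283 mm/s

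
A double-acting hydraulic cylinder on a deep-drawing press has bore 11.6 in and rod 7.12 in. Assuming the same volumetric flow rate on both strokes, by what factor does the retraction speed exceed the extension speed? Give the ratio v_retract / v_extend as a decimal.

Cap-side area A_cap = π/4 × (11.6 in)² = 105.7 in^2
Rod-side annular area A_ann = π/4 × (11.6² − 7.12²) = 65.87 in^2
For equal Q, v ∝ 1/A, so v_ret/v_ext = A_cap/A_ann.

v_ret/v_ext ≈ 1.60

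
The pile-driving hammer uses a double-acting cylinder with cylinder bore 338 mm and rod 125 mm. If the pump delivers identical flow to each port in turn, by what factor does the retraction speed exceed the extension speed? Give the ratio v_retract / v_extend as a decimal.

Cap-side area A_cap = π/4 × (338 mm)² = 89730 mm^2
Rod-side annular area A_ann = π/4 × (338² − 125²) = 77460 mm^2
For equal Q, v ∝ 1/A, so v_ret/v_ext = A_cap/A_ann.

v_ret/v_ext ≈ 1.16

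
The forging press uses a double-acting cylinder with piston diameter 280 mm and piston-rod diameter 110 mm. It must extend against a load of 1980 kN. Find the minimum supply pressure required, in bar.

Cap-side area A_cap = π/4 × (280 mm)² = 61580 mm^2
P = F / A = 1980 kN / A

P ≈ 322 bar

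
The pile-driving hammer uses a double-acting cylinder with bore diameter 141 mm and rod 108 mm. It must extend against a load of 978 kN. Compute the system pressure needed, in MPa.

P ≈ 62.6 MPa

Cap-side area A_cap = π/4 × (141 mm)² = 15610 mm^2
P = F / A = 978 kN / A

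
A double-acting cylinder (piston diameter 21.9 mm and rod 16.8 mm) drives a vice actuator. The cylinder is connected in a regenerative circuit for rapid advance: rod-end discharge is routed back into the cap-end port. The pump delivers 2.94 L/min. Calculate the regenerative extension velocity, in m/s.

v ≈ 0.221 m/s

In regeneration the rod-end outflow joins the pump flow into the cap end, so the net volume the pump must supply per unit advance equals the rod cross-section area.
Rod cross-section A_rod = π/4 × (16.8 mm)² = 221.7 mm^2
v = Q_pump / A_rod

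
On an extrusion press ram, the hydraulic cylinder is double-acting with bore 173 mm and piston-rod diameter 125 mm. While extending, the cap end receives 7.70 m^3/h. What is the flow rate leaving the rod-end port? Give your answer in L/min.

Q_out ≈ 61.3 L/min

Cap-side area A_cap = π/4 × (173 mm)² = 23510 mm^2
Rod-side annular area A_ann = π/4 × (173² − 125²) = 11230 mm^2
Piston speed v = Q_in/A_cap; rod-end outflow Q_out = v × A_ann = Q_in × A_ann/A_cap.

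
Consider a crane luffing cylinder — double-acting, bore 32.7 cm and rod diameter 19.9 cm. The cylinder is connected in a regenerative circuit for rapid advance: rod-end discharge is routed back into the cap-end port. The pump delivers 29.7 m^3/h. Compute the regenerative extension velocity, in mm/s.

In regeneration the rod-end outflow joins the pump flow into the cap end, so the net volume the pump must supply per unit advance equals the rod cross-section area.
Rod cross-section A_rod = π/4 × (19.9 cm)² = 311.0 cm^2
v = Q_pump / A_rod

v ≈ 265 mm/s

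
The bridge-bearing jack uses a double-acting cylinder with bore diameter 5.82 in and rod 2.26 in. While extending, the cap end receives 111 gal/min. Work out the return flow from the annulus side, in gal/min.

Q_out ≈ 94.3 gal/min

Cap-side area A_cap = π/4 × (5.82 in)² = 26.60 in^2
Rod-side annular area A_ann = π/4 × (5.82² − 2.26²) = 22.59 in^2
Piston speed v = Q_in/A_cap; rod-end outflow Q_out = v × A_ann = Q_in × A_ann/A_cap.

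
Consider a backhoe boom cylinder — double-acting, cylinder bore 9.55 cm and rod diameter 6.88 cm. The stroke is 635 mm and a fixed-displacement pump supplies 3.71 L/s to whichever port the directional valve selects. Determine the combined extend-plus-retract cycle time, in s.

t ≈ 1.82 s

Cap-side area A_cap = π/4 × (9.55 cm)² = 71.63 cm^2
Rod-side annular area A_ann = π/4 × (9.55² − 6.88²) = 34.45 cm^2
t_ext = A_cap·L/Q = 1.226 s
t_ret = A_ann·L/Q = 0.5897 s
t_cycle = t_ext + t_ret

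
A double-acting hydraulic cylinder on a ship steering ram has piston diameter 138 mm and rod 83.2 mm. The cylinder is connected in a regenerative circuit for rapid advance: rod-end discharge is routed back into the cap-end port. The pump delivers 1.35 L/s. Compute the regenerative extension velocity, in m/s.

v ≈ 0.248 m/s

In regeneration the rod-end outflow joins the pump flow into the cap end, so the net volume the pump must supply per unit advance equals the rod cross-section area.
Rod cross-section A_rod = π/4 × (83.2 mm)² = 5437 mm^2
v = Q_pump / A_rod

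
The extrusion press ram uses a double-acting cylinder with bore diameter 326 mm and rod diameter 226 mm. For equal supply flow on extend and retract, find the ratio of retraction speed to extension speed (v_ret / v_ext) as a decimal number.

v_ret/v_ext ≈ 1.93

Cap-side area A_cap = π/4 × (326 mm)² = 83470 mm^2
Rod-side annular area A_ann = π/4 × (326² − 226²) = 43350 mm^2
For equal Q, v ∝ 1/A, so v_ret/v_ext = A_cap/A_ann.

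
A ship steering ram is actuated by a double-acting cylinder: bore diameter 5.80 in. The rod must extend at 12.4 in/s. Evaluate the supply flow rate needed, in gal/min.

Q ≈ 85.1 gal/min

Cap-side area A_cap = π/4 × (5.80 in)² = 26.42 in^2
Q = A × v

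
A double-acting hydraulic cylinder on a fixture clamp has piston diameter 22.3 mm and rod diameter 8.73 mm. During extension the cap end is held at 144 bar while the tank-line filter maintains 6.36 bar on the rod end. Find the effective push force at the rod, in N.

F ≈ 5410 N

Cap-side area A_cap = π/4 × (22.3 mm)² = 390.6 mm^2
Rod-side annular area A_ann = π/4 × (22.3² − 8.73²) = 330.7 mm^2
Net thrust = P_cap·A_cap − P_rod·A_ann = 5624 N − 210.3 N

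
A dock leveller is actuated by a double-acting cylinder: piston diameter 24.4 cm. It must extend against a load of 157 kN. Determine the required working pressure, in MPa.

Cap-side area A_cap = π/4 × (24.4 cm)² = 467.6 cm^2
P = F / A = 157 kN / A

P ≈ 3.36 MPa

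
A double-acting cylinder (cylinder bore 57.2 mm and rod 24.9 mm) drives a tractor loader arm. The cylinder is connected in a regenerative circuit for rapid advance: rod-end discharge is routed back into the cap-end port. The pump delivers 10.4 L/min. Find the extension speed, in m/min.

v ≈ 21.4 m/min

In regeneration the rod-end outflow joins the pump flow into the cap end, so the net volume the pump must supply per unit advance equals the rod cross-section area.
Rod cross-section A_rod = π/4 × (24.9 mm)² = 487.0 mm^2
v = Q_pump / A_rod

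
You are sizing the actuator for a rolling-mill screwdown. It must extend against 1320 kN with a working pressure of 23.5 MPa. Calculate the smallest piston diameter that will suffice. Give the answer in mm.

Extension force acts on the full piston face: F = P × (π/4)D².
D = √(4F / (πP)) = √(4 × 1320 kN / (π × 23.5 MPa))

D ≈ 267 mm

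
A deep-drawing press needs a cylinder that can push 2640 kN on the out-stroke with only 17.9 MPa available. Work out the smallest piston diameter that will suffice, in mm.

D ≈ 433 mm

Extension force acts on the full piston face: F = P × (π/4)D².
D = √(4F / (πP)) = √(4 × 2640 kN / (π × 17.9 MPa))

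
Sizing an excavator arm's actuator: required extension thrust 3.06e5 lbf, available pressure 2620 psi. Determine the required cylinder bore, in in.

Extension force acts on the full piston face: F = P × (π/4)D².
D = √(4F / (πP)) = √(4 × 3.06e5 lbf / (π × 2620 psi))

D ≈ 12.2 in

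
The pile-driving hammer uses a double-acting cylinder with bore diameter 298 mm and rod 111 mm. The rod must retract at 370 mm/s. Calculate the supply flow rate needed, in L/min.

Q ≈ 1330 L/min

Rod-side annular area A_ann = π/4 × (298² − 111²) = 60070 mm^2
Q = A × v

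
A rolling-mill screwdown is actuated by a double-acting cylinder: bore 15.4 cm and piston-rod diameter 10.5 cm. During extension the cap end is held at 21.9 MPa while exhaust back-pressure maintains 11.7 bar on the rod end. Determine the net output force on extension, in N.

Cap-side area A_cap = π/4 × (15.4 cm)² = 186.3 cm^2
Rod-side annular area A_ann = π/4 × (15.4² − 10.5²) = 99.67 cm^2
Net thrust = P_cap·A_cap − P_rod·A_ann = 4.079e5 N − 11660 N

F ≈ 3.96e5 N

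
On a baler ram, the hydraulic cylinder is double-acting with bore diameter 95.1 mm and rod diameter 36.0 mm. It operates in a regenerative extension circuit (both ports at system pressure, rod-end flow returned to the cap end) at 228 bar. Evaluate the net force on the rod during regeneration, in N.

With equal pressure on both faces, forces on the annular region cancel; the net push is pressure × rod cross-section.
Rod cross-section A_rod = π/4 × (36.0 mm)² = 1018 mm^2
F = P × A_rod

F ≈ 23200 N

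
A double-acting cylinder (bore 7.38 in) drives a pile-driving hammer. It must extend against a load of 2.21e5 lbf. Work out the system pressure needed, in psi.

P ≈ 5170 psi

Cap-side area A_cap = π/4 × (7.38 in)² = 42.78 in^2
P = F / A = 2.21e5 lbf / A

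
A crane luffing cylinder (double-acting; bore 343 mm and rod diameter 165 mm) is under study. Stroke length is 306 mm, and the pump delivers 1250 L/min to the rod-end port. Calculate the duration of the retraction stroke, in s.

t ≈ 1.04 s

Rod-side annular area A_ann = π/4 × (343² − 165²) = 71020 mm^2
Swept volume V = A × L; t = V / Q = A·L / Q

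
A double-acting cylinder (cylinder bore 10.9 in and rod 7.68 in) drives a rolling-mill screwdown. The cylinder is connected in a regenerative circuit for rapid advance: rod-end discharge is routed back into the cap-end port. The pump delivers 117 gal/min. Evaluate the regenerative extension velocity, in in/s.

v ≈ 9.72 in/s

In regeneration the rod-end outflow joins the pump flow into the cap end, so the net volume the pump must supply per unit advance equals the rod cross-section area.
Rod cross-section A_rod = π/4 × (7.68 in)² = 46.32 in^2
v = Q_pump / A_rod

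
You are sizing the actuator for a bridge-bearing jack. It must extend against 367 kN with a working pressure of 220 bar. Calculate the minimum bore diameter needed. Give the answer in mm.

D ≈ 146 mm

Extension force acts on the full piston face: F = P × (π/4)D².
D = √(4F / (πP)) = √(4 × 367 kN / (π × 220 bar))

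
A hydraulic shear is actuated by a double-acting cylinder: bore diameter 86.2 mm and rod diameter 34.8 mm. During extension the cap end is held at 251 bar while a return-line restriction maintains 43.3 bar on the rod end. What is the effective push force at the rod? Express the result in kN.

F ≈ 125 kN

Cap-side area A_cap = π/4 × (86.2 mm)² = 5836 mm^2
Rod-side annular area A_ann = π/4 × (86.2² − 34.8²) = 4885 mm^2
Net thrust = P_cap·A_cap − P_rod·A_ann = 146.5 kN − 21.15 kN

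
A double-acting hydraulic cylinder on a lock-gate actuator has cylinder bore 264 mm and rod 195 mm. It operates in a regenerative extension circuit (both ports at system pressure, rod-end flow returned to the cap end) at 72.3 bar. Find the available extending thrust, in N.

F ≈ 2.16e5 N

With equal pressure on both faces, forces on the annular region cancel; the net push is pressure × rod cross-section.
Rod cross-section A_rod = π/4 × (195 mm)² = 29860 mm^2
F = P × A_rod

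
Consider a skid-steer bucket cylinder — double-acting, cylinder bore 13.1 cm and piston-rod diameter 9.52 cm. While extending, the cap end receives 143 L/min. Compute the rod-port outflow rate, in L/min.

Cap-side area A_cap = π/4 × (13.1 cm)² = 134.8 cm^2
Rod-side annular area A_ann = π/4 × (13.1² − 9.52²) = 63.60 cm^2
Piston speed v = Q_in/A_cap; rod-end outflow Q_out = v × A_ann = Q_in × A_ann/A_cap.

Q_out ≈ 67.5 L/min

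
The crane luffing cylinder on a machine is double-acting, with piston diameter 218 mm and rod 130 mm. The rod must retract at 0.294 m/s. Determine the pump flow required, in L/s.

Rod-side annular area A_ann = π/4 × (218² − 130²) = 24050 mm^2
Q = A × v

Q ≈ 7.07 L/s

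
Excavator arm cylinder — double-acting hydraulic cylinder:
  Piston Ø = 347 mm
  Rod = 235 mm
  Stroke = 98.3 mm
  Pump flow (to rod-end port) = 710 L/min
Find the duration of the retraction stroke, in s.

t ≈ 0.425 s

Rod-side annular area A_ann = π/4 × (347² − 235²) = 51200 mm^2
Swept volume V = A × L; t = V / Q = A·L / Q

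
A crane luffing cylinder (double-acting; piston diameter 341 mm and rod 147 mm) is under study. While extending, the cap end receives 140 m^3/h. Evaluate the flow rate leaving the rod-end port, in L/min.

Cap-side area A_cap = π/4 × (341 mm)² = 91330 mm^2
Rod-side annular area A_ann = π/4 × (341² − 147²) = 74360 mm^2
Piston speed v = Q_in/A_cap; rod-end outflow Q_out = v × A_ann = Q_in × A_ann/A_cap.

Q_out ≈ 1900 L/min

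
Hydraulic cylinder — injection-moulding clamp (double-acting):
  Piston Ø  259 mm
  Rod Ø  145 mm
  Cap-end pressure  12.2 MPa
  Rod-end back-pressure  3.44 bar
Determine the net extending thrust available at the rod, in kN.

F ≈ 630 kN

Cap-side area A_cap = π/4 × (259 mm)² = 52690 mm^2
Rod-side annular area A_ann = π/4 × (259² − 145²) = 36170 mm^2
Net thrust = P_cap·A_cap − P_rod·A_ann = 642.8 kN − 12.44 kN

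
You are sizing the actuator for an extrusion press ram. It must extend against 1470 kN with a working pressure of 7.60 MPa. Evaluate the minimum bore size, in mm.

D ≈ 496 mm

Extension force acts on the full piston face: F = P × (π/4)D².
D = √(4F / (πP)) = √(4 × 1470 kN / (π × 7.60 MPa))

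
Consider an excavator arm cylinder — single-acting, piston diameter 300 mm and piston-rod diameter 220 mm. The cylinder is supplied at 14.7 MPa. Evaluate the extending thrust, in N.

F ≈ 1.04e6 N

Cap-side area A_cap = π/4 × (300 mm)² = 70690 mm^2
F = P × A_cap = 14.7 MPa × A_cap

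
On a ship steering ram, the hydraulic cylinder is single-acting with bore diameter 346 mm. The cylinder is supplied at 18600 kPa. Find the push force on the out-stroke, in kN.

F ≈ 1750 kN

Cap-side area A_cap = π/4 × (346 mm)² = 94020 mm^2
F = P × A_cap = 18600 kPa × A_cap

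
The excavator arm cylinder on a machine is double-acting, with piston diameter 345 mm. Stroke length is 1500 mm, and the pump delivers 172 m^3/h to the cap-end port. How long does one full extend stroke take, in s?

Cap-side area A_cap = π/4 × (345 mm)² = 93480 mm^2
Swept volume V = A × L; t = V / Q = A·L / Q

t ≈ 2.93 s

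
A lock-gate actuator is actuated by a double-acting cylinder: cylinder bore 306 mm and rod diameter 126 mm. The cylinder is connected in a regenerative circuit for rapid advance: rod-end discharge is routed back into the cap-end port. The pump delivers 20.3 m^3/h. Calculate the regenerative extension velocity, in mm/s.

In regeneration the rod-end outflow joins the pump flow into the cap end, so the net volume the pump must supply per unit advance equals the rod cross-section area.
Rod cross-section A_rod = π/4 × (126 mm)² = 12470 mm^2
v = Q_pump / A_rod

v ≈ 452 mm/s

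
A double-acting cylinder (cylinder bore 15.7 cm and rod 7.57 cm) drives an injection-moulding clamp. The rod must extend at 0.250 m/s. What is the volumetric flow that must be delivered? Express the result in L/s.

Cap-side area A_cap = π/4 × (15.7 cm)² = 193.6 cm^2
Q = A × v

Q ≈ 4.84 L/s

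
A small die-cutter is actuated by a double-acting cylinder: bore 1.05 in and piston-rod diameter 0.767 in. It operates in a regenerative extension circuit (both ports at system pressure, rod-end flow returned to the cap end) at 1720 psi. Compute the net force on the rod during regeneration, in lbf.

F ≈ 795 lbf

With equal pressure on both faces, forces on the annular region cancel; the net push is pressure × rod cross-section.
Rod cross-section A_rod = π/4 × (0.767 in)² = 0.4620 in^2
F = P × A_rod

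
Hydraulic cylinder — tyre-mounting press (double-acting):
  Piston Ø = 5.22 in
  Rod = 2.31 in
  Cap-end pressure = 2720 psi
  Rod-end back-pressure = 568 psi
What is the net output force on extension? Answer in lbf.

Cap-side area A_cap = π/4 × (5.22 in)² = 21.40 in^2
Rod-side annular area A_ann = π/4 × (5.22² − 2.31²) = 17.21 in^2
Net thrust = P_cap·A_cap − P_rod·A_ann = 58210 lbf − 9775 lbf

F ≈ 48400 lbf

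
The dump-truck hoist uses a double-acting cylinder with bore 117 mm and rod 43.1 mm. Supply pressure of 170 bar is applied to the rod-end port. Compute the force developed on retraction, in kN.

F ≈ 158 kN

Rod-side annular area A_ann = π/4 × (117² − 43.1²) = 9292 mm^2
On retraction the pressure acts on the annular area (bore minus rod).
F = P × A_ann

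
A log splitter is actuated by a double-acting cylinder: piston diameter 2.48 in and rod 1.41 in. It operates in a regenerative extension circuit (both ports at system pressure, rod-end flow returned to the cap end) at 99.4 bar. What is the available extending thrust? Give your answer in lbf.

With equal pressure on both faces, forces on the annular region cancel; the net push is pressure × rod cross-section.
Rod cross-section A_rod = π/4 × (1.41 in)² = 1.561 in^2
F = P × A_rod

F ≈ 2250 lbf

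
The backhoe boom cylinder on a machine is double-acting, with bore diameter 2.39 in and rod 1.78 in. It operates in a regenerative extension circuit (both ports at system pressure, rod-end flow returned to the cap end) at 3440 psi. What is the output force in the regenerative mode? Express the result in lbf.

F ≈ 8560 lbf

With equal pressure on both faces, forces on the annular region cancel; the net push is pressure × rod cross-section.
Rod cross-section A_rod = π/4 × (1.78 in)² = 2.488 in^2
F = P × A_rod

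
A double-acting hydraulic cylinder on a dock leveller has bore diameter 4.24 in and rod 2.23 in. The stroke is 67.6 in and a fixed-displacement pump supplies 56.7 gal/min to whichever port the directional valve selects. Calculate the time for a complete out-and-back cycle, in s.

Cap-side area A_cap = π/4 × (4.24 in)² = 14.12 in^2
Rod-side annular area A_ann = π/4 × (4.24² − 2.23²) = 10.21 in^2
t_ext = A_cap·L/Q = 4.372 s
t_ret = A_ann·L/Q = 3.163 s
t_cycle = t_ext + t_ret

t ≈ 7.54 s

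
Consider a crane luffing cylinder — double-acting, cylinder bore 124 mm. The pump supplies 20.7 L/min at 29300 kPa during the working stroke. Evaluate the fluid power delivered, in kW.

Hydraulic power = P × Q

W ≈ 10.1 kW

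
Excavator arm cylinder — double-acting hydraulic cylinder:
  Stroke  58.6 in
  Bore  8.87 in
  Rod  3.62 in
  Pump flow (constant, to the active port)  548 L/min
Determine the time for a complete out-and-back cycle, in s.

Cap-side area A_cap = π/4 × (8.87 in)² = 61.79 in^2
Rod-side annular area A_ann = π/4 × (8.87² − 3.62²) = 51.50 in^2
t_ext = A_cap·L/Q = 6.497 s
t_ret = A_ann·L/Q = 5.415 s
t_cycle = t_ext + t_ret

t ≈ 11.9 s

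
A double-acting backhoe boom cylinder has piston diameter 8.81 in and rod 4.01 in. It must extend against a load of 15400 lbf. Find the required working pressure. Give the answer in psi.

Cap-side area A_cap = π/4 × (8.81 in)² = 60.96 in^2
P = F / A = 15400 lbf / A

P ≈ 253 psi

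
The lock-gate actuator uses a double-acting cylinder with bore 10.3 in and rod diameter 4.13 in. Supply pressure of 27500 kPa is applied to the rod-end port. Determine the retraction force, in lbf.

F ≈ 2.79e5 lbf

Rod-side annular area A_ann = π/4 × (10.3² − 4.13²) = 69.93 in^2
On retraction the pressure acts on the annular area (bore minus rod).
F = P × A_ann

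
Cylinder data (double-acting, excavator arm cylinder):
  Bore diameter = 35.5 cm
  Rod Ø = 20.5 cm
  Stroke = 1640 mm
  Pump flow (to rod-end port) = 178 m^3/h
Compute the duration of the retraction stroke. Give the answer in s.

Rod-side annular area A_ann = π/4 × (35.5² − 20.5²) = 659.7 cm^2
Swept volume V = A × L; t = V / Q = A·L / Q

t ≈ 2.19 s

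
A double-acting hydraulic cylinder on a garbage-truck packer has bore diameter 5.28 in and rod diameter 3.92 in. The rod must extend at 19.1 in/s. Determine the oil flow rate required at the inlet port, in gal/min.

Q ≈ 109 gal/min

Cap-side area A_cap = π/4 × (5.28 in)² = 21.90 in^2
Q = A × v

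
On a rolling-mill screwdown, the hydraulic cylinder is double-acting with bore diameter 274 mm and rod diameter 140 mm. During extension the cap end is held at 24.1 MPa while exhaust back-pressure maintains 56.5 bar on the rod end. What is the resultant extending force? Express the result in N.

Cap-side area A_cap = π/4 × (274 mm)² = 58960 mm^2
Rod-side annular area A_ann = π/4 × (274² − 140²) = 43570 mm^2
Net thrust = P_cap·A_cap − P_rod·A_ann = 1.421e6 N − 2.462e5 N

F ≈ 1.17e6 N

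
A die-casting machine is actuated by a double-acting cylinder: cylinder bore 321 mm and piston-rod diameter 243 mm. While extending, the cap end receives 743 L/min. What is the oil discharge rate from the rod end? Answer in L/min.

Q_out ≈ 317 L/min

Cap-side area A_cap = π/4 × (321 mm)² = 80930 mm^2
Rod-side annular area A_ann = π/4 × (321² − 243²) = 34550 mm^2
Piston speed v = Q_in/A_cap; rod-end outflow Q_out = v × A_ann = Q_in × A_ann/A_cap.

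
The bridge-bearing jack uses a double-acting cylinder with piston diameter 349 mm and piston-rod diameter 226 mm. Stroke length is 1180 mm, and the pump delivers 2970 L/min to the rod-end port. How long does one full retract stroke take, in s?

Rod-side annular area A_ann = π/4 × (349² − 226²) = 55550 mm^2
Swept volume V = A × L; t = V / Q = A·L / Q

t ≈ 1.32 s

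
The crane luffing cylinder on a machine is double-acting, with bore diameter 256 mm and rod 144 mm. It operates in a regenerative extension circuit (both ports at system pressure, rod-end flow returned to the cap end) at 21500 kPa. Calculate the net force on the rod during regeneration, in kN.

With equal pressure on both faces, forces on the annular region cancel; the net push is pressure × rod cross-section.
Rod cross-section A_rod = π/4 × (144 mm)² = 16290 mm^2
F = P × A_rod

F ≈ 350 kN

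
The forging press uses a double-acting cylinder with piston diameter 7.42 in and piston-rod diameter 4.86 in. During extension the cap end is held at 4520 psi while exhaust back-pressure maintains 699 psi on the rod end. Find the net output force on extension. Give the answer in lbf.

Cap-side area A_cap = π/4 × (7.42 in)² = 43.24 in^2
Rod-side annular area A_ann = π/4 × (7.42² − 4.86²) = 24.69 in^2
Net thrust = P_cap·A_cap − P_rod·A_ann = 1.955e5 lbf − 17260 lbf

F ≈ 1.78e5 lbf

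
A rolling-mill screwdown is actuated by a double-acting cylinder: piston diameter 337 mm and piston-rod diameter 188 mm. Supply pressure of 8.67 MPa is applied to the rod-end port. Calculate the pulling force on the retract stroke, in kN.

Rod-side annular area A_ann = π/4 × (337² − 188²) = 61440 mm^2
On retraction the pressure acts on the annular area (bore minus rod).
F = P × A_ann

F ≈ 533 kN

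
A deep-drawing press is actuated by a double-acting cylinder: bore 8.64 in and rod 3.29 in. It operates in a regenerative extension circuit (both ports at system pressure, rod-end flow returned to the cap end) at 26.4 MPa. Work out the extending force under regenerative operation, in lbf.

F ≈ 32600 lbf

With equal pressure on both faces, forces on the annular region cancel; the net push is pressure × rod cross-section.
Rod cross-section A_rod = π/4 × (3.29 in)² = 8.501 in^2
F = P × A_rod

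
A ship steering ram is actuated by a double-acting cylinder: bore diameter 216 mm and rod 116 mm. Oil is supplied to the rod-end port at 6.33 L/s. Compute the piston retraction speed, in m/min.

Rod-side annular area A_ann = π/4 × (216² − 116²) = 26080 mm^2
Flow into the rod-end port fills the annular volume.
v = Q / A

v ≈ 14.6 m/min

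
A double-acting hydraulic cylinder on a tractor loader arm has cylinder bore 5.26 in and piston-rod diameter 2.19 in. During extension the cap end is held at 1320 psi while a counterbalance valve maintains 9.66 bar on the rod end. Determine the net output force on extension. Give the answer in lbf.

F ≈ 26200 lbf

Cap-side area A_cap = π/4 × (5.26 in)² = 21.73 in^2
Rod-side annular area A_ann = π/4 × (5.26² − 2.19²) = 17.96 in^2
Net thrust = P_cap·A_cap − P_rod·A_ann = 28680 lbf − 2517 lbf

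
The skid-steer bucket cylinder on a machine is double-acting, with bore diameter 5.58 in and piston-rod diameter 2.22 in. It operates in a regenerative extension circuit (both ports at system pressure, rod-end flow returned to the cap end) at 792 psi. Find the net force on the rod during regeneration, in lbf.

F ≈ 3070 lbf

With equal pressure on both faces, forces on the annular region cancel; the net push is pressure × rod cross-section.
Rod cross-section A_rod = π/4 × (2.22 in)² = 3.871 in^2
F = P × A_rod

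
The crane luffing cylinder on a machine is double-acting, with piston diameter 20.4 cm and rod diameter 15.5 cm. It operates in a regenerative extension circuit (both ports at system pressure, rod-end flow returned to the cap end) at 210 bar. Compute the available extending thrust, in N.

With equal pressure on both faces, forces on the annular region cancel; the net push is pressure × rod cross-section.
Rod cross-section A_rod = π/4 × (15.5 cm)² = 188.7 cm^2
F = P × A_rod

F ≈ 3.96e5 N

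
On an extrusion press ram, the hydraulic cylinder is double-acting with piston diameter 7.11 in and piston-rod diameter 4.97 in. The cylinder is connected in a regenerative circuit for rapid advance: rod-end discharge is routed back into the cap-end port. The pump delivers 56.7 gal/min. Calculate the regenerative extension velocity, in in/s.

v ≈ 11.3 in/s

In regeneration the rod-end outflow joins the pump flow into the cap end, so the net volume the pump must supply per unit advance equals the rod cross-section area.
Rod cross-section A_rod = π/4 × (4.97 in)² = 19.40 in^2
v = Q_pump / A_rod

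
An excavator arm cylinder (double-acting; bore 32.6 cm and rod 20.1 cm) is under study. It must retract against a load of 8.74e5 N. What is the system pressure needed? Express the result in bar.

Rod-side annular area A_ann = π/4 × (32.6² − 20.1²) = 517.4 cm^2
Retraction: pressure acts on the annular area.
P = F / A = 8.74e5 N / A

P ≈ 169 bar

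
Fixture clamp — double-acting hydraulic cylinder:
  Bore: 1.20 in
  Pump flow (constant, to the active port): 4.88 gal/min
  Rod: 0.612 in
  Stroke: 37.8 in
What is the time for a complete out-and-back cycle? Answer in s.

Cap-side area A_cap = π/4 × (1.20 in)² = 1.131 in^2
Rod-side annular area A_ann = π/4 × (1.20² − 0.612²) = 0.8368 in^2
t_ext = A_cap·L/Q = 2.275 s
t_ret = A_ann·L/Q = 1.684 s
t_cycle = t_ext + t_ret

t ≈ 3.96 s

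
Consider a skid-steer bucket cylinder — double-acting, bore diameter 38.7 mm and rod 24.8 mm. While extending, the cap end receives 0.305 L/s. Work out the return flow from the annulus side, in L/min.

Cap-side area A_cap = π/4 × (38.7 mm)² = 1176 mm^2
Rod-side annular area A_ann = π/4 × (38.7² − 24.8²) = 693.2 mm^2
Piston speed v = Q_in/A_cap; rod-end outflow Q_out = v × A_ann = Q_in × A_ann/A_cap.

Q_out ≈ 10.8 L/min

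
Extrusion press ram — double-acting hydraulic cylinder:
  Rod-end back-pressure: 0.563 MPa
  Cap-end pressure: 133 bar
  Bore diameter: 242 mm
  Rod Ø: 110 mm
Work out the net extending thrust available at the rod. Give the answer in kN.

F ≈ 591 kN

Cap-side area A_cap = π/4 × (242 mm)² = 46000 mm^2
Rod-side annular area A_ann = π/4 × (242² − 110²) = 36490 mm^2
Net thrust = P_cap·A_cap − P_rod·A_ann = 611.7 kN − 20.55 kN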